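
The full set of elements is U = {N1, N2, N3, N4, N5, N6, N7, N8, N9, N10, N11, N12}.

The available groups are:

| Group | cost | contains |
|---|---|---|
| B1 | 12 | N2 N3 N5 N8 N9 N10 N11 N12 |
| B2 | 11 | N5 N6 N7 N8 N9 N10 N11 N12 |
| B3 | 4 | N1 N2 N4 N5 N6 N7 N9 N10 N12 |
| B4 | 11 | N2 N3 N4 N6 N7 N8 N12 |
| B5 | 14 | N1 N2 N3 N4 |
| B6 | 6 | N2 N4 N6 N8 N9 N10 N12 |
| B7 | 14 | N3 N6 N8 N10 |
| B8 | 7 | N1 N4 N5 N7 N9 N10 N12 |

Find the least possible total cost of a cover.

B1, B3 together cover every element (B1 ∪ B3 = {N1, N2, N3, N4, N5, N6, N7, N8, N9, N10, N11, N12}); total cost 12 + 4 = 16.
No covering selection has total cost below 16.

16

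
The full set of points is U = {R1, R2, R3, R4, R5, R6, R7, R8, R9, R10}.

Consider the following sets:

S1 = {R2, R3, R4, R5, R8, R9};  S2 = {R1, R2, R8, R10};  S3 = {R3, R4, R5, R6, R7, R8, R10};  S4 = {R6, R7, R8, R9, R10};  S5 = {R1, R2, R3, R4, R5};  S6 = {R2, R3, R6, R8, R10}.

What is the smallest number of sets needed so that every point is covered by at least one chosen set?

2

S4 and S5 together: S4 ∪ S5 = {R1, R2, R3, R4, R5, R6, R7, R8, R9, R10} — every point is covered.
No single set has all 10 points (the largest, S3, has 7), so 2 is optimal.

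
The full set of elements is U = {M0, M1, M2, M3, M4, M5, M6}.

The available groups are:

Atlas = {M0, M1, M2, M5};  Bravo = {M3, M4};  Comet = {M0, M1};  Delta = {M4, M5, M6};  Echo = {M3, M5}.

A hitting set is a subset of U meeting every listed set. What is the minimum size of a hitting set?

3

The 3 elements {M0, M3, M5} hit every group.
No choice of 2 elements meets every group, so 3 is the minimum.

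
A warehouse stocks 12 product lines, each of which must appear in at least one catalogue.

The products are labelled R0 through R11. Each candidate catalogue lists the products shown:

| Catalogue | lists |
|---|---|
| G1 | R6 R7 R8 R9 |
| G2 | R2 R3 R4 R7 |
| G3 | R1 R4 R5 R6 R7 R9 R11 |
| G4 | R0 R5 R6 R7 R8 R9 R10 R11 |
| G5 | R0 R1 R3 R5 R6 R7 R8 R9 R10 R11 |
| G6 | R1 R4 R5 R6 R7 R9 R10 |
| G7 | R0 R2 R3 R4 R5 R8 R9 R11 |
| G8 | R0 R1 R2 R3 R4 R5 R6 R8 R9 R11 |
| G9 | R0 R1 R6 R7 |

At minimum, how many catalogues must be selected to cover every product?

2

Take {G6, G7}. Their union is {R0, R1, R2, R3, R4, R5, R6, R7, R8, R9, R10, R11}, which is all 12 products.
No single catalogue has all 12 products (the largest, G5, has 10), so 2 is optimal.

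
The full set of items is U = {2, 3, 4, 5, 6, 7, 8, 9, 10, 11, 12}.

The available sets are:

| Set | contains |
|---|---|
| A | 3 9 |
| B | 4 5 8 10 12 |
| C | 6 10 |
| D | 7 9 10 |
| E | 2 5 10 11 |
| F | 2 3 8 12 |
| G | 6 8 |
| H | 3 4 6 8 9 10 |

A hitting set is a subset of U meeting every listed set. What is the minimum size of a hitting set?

3

The 3 items {8, 9, 10} hit every set.
The sets A, E, G are pairwise disjoint, so any hitting set needs a separate item for each — at least 3. Hence 3 is optimal.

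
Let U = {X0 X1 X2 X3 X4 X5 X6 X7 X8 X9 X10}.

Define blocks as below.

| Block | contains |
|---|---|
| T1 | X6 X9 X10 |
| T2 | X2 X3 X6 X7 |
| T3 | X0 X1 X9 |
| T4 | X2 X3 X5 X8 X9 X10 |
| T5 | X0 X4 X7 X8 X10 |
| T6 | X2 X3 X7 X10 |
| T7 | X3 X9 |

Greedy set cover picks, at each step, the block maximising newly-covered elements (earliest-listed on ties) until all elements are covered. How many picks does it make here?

Greedy: pick T4 (covers 6 new) → pick T5 (covers 3 new) → pick T1 (covers 1 new) → pick T3 (covers 1 new). Total picks: 4.

4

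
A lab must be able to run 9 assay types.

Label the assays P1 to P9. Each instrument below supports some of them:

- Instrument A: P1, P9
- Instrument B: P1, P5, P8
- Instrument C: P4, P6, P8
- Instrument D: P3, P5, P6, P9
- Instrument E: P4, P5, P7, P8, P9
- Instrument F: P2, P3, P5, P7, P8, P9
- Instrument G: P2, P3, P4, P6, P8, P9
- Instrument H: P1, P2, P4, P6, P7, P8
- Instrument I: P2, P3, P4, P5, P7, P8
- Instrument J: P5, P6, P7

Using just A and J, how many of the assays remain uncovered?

4

Union of A, J = {P1, P5, P6, P7, P9}.
Not covered: P2, P3, P4, P8 — 4 assays.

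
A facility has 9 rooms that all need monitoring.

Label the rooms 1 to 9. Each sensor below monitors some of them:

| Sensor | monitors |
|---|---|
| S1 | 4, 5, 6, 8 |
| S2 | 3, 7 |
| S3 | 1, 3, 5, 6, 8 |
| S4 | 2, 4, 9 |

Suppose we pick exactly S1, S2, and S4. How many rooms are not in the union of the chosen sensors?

Union of S1, S2, S4 = {2, 3, 4, 5, 6, 7, 8, 9}.
Not covered: 1 — 1 room.

1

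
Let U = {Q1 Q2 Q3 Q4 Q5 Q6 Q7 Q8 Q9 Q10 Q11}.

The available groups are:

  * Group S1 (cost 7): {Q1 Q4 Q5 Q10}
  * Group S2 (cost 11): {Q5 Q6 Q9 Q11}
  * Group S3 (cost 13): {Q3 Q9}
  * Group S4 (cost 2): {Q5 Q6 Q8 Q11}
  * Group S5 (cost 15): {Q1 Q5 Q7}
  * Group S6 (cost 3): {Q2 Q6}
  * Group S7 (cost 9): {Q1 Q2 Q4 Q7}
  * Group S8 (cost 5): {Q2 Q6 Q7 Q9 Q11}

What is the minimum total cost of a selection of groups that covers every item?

27

S1, S3, S4, S8 together cover every item (S1 ∪ S3 ∪ S4 ∪ S8 = {Q1, Q2, Q3, Q4, Q5, Q6, Q7, Q8, Q9, Q10, Q11}); total cost 7 + 13 + 2 + 5 = 27.
No covering selection has total cost below 27.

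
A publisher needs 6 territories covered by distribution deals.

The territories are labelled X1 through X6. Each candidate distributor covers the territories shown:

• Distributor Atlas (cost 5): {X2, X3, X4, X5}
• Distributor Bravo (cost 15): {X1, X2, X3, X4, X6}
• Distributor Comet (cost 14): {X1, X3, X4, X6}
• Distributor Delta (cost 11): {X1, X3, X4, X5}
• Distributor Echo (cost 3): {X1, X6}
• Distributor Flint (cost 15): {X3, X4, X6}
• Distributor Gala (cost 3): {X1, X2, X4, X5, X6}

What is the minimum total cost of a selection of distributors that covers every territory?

Atlas, Echo together cover every territory (Atlas ∪ Echo = {X1, X2, X3, X4, X5, X6}); total cost 5 + 3 = 8.
No covering selection has total cost below 8.

8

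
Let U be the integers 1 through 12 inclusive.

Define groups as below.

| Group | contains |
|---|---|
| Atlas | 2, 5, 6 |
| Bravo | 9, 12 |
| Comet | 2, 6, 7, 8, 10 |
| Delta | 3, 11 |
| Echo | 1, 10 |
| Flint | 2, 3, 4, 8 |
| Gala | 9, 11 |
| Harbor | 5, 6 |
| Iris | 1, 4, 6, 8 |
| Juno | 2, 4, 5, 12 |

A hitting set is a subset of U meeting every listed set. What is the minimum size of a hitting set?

5

The 5 points {1, 3, 5, 9, 10} hit every group.
No choice of 4 points meets every group, so 5 is the minimum.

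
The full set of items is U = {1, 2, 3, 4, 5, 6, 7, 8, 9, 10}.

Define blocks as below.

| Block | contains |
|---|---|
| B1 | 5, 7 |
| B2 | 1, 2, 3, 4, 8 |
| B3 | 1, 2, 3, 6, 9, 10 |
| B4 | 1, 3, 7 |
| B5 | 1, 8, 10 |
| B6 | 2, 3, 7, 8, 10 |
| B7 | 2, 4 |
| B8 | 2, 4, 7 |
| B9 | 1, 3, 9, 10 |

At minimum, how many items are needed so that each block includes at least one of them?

H = {4, 7, 10} meets every block (each contains at least one member of H), and |H| = 3.
The blocks B1, B7, B9 are pairwise disjoint, so any hitting set needs a separate item for each — at least 3. Hence 3 is optimal.

3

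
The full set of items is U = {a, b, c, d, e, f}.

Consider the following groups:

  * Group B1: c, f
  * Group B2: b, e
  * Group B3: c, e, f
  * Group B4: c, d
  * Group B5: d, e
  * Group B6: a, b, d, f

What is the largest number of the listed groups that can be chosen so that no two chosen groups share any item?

B1, B5 are pairwise disjoint (B1={c,f}; B5={d,e}).
Every remaining group overlaps one of these, and no 3 of the listed groups are pairwise disjoint, so 2 is the maximum.

2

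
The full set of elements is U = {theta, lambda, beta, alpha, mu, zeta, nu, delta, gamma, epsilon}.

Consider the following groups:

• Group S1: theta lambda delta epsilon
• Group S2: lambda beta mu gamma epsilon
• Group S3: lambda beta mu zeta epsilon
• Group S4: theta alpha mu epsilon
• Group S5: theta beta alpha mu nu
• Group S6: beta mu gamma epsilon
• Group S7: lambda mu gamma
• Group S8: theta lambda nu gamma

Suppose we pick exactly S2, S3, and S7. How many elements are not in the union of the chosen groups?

4

Union of S2, S3, S7 = {lambda, beta, mu, zeta, gamma, epsilon}.
Not covered: theta, alpha, nu, delta — 4 elements.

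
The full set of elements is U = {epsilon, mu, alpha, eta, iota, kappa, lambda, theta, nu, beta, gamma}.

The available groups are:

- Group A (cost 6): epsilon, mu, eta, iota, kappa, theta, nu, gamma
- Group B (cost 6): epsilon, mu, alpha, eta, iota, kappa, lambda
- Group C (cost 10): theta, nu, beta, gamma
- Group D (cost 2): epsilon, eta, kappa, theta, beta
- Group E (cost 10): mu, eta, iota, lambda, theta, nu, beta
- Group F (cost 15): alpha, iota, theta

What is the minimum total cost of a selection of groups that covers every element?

A, B, D together cover every element (A ∪ B ∪ D = {epsilon, mu, alpha, eta, iota, kappa, lambda, theta, nu, beta, gamma}); total cost 6 + 6 + 2 = 14.
No covering selection has total cost below 14.

14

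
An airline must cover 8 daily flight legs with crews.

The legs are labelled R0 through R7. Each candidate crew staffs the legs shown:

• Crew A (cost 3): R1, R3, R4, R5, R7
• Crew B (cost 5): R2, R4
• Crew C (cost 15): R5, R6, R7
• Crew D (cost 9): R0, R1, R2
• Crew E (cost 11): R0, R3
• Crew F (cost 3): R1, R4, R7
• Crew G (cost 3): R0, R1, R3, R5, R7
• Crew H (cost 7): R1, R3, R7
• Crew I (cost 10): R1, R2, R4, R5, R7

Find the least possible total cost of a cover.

23

B, C, G together cover every leg (B ∪ C ∪ G = {R0, R1, R2, R3, R4, R5, R6, R7}); total cost 5 + 15 + 3 = 23.
The greedy pick A, G, B, C costs 26; no covering selection beats 23.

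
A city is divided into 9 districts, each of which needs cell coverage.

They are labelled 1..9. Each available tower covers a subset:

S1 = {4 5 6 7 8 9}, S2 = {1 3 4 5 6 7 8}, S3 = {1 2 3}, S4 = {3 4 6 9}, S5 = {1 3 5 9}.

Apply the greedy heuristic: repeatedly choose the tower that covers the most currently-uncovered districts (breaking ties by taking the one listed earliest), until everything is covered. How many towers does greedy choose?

Greedy: pick S2 (covers 7 new) → pick S1 (covers 1 new) → pick S3 (covers 1 new). Total picks: 3.
(The true minimum cover uses only 2 towers, so greedy is not optimal here.)

3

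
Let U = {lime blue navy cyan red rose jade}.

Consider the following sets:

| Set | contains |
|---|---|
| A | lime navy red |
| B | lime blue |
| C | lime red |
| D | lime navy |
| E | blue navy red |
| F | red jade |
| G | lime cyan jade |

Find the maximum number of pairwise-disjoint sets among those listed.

2

B, F are pairwise disjoint (B={lime,blue}; F={red,jade}).
Every remaining set overlaps one of these, and no 3 of the listed sets are pairwise disjoint, so 2 is the maximum.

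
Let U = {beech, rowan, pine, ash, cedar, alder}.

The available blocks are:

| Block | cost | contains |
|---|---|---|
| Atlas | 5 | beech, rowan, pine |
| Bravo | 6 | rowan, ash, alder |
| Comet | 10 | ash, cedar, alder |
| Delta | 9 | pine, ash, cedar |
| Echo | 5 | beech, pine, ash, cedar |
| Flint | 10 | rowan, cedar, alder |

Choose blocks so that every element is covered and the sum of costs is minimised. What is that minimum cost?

11

Bravo, Echo together cover every element (Bravo ∪ Echo = {beech, rowan, pine, ash, cedar, alder}); total cost 6 + 5 = 11.
No covering selection has total cost below 11.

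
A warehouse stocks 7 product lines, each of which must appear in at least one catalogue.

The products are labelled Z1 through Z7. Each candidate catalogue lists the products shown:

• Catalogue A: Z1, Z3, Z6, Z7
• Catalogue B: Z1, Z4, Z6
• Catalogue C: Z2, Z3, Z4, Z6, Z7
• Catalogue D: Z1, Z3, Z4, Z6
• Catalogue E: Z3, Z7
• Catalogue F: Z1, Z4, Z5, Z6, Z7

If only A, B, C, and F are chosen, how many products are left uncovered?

Union of A, B, C, F = {Z1, Z2, Z3, Z4, Z5, Z6, Z7} — that's every product, so 0 are uncovered.

0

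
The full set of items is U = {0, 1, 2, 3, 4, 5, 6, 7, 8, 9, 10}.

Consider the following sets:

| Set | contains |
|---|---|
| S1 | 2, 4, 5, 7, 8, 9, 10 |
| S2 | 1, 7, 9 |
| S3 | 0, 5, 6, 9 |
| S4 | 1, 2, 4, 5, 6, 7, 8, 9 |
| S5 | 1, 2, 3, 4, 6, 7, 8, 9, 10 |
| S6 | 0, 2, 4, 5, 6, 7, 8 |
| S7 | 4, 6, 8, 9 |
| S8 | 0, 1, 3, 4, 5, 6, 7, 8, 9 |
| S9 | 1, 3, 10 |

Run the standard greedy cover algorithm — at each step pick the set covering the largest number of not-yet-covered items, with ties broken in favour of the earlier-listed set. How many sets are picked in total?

Greedy: pick S5 (covers 9 new) → pick S3 (covers 2 new). Total picks: 2.

2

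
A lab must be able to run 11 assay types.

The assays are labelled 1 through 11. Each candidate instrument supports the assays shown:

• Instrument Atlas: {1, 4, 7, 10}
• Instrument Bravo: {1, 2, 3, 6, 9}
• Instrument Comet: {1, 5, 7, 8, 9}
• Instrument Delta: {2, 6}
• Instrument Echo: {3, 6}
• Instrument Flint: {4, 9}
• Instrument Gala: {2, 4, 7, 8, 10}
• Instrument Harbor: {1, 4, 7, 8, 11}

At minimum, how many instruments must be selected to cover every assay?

Comet and Echo and Gala and Harbor together: Comet ∪ Echo ∪ Gala ∪ Harbor = {1, 2, 3, 4, 5, 6, 7, 8, 9, 10, 11} — every assay is covered.
No 3 of the 8 instruments cover everything (all 56 combinations miss at least one assay), so 4 is optimal.

4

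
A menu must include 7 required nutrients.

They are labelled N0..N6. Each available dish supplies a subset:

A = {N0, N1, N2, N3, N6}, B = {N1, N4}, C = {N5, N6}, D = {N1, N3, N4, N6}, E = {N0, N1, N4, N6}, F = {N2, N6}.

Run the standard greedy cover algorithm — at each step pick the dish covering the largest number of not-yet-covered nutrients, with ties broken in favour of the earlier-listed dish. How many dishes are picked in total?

Greedy: pick A (covers 5 new) → pick B (covers 1 new) → pick C (covers 1 new). Total picks: 3.

3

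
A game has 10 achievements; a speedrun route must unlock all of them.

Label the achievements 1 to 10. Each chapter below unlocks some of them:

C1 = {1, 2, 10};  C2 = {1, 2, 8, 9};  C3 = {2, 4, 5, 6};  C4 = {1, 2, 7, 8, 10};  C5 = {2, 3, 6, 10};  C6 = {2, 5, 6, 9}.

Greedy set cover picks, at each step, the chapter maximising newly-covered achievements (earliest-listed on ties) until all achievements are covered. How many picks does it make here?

Greedy: pick C4 (covers 5 new) → pick C3 (covers 3 new) → pick C2 (covers 1 new) → pick C5 (covers 1 new). Total picks: 4.

4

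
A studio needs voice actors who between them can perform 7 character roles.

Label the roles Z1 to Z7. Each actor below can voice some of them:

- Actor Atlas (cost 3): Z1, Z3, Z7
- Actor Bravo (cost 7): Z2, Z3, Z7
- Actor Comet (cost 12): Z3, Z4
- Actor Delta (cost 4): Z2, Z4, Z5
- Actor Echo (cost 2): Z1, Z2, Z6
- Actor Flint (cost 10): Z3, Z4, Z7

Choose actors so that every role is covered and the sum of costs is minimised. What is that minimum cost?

Atlas, Delta, Echo together cover every role (Atlas ∪ Delta ∪ Echo = {Z1, Z2, Z3, Z4, Z5, Z6, Z7}); total cost 3 + 4 + 2 = 9.
No covering selection has total cost below 9.

9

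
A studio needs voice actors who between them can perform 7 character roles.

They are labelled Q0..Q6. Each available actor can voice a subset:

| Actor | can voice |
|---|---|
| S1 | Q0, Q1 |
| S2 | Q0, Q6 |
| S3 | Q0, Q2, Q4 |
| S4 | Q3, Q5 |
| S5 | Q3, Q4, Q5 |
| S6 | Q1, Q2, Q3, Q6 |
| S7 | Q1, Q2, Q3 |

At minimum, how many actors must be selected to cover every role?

Take {S1, S5, S6}. Their union is {Q0, Q1, Q2, Q3, Q4, Q5, Q6}, which is all 7 roles.
No 2 of the 7 actors cover everything (all 21 combinations miss at least one role), so 3 is optimal.

3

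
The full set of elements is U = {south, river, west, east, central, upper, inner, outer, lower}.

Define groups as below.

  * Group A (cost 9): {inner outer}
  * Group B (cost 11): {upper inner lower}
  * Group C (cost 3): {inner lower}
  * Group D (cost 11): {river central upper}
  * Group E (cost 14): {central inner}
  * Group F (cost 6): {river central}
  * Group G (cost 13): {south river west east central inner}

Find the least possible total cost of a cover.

A, B, G together cover every element (A ∪ B ∪ G = {south, river, west, east, central, upper, inner, outer, lower}); total cost 9 + 11 + 13 = 33.
The greedy pick C, G, A, B costs 36; no covering selection beats 33.

33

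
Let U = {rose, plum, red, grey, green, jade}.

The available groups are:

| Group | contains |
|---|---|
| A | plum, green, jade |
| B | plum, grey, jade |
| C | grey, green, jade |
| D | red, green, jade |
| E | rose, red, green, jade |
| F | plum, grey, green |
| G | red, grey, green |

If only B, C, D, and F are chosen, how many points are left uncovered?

1

Union of B, C, D, F = {plum, red, grey, green, jade}.
Not covered: rose — 1 point.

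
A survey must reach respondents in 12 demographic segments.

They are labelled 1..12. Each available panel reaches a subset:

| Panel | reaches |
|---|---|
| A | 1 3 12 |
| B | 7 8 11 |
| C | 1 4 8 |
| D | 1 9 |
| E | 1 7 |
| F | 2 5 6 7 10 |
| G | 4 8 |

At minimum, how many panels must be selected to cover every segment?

A and B and D and F and G together: A ∪ B ∪ D ∪ F ∪ G = {1, 2, 3, 4, 5, 6, 7, 8, 9, 10, 11, 12} — every segment is covered.
No 4 of the 7 panels cover everything (all 35 combinations miss at least one segment), so 5 is optimal.

5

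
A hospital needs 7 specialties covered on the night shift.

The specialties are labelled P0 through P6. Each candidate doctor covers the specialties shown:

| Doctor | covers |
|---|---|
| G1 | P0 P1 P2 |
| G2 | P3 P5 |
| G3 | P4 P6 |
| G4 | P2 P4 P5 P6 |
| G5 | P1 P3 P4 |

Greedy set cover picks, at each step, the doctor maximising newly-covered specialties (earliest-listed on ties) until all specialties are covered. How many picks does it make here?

3

Greedy: pick G4 (covers 4 new) → pick G1 (covers 2 new) → pick G2 (covers 1 new). Total picks: 3.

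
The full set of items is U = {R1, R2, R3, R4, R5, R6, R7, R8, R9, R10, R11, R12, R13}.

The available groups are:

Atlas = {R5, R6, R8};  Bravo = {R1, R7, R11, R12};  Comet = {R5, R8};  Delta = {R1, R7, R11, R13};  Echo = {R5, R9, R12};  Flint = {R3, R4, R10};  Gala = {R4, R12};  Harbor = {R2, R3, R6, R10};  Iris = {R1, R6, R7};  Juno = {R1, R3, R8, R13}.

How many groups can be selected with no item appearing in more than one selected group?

Comet, Delta, Gala, Harbor are pairwise disjoint (Comet={R5,R8}; Delta={R1,R7,R11,R13}; Gala={R4,R12}; Harbor={R2,R3,R6,R10}).
Every remaining group overlaps one of these, and no 5 of the listed groups are pairwise disjoint, so 4 is the maximum.

4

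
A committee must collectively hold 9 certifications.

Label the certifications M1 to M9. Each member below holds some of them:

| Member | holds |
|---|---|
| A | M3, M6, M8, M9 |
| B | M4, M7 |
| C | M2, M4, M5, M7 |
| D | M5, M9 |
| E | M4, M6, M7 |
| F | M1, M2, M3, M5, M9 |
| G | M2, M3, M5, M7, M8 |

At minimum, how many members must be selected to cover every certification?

3

Take {A, E, F}. Their union is {M1, M2, M3, M4, M5, M6, M7, M8, M9}, which is all 9 certifications.
Only F contains M1, so F is forced; the remaining 4 certifications need at least 2 more members (each remaining member adds at most 3) — so at least 3 members are needed, and 3 is optimal.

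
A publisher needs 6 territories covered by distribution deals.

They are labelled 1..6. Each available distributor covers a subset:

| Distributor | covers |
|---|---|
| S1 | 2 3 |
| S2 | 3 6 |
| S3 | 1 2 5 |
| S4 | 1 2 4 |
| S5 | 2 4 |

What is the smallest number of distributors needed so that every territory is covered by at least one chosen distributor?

3

Take {S2, S3, S4}. Their union is {1, 2, 3, 4, 5, 6}, which is all 6 territories.
Only S3 contains 5, so S3 is forced; the remaining 3 territories need at least 2 more distributors (each remaining distributor adds at most 2) — so at least 3 distributors are needed, and 3 is optimal.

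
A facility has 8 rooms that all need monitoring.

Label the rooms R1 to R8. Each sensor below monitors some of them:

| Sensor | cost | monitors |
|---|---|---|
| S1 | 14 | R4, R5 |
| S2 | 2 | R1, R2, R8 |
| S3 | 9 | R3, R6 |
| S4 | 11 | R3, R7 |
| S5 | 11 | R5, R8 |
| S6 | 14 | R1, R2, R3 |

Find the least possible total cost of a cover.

36

S1, S2, S3, S4 together cover every room (S1 ∪ S2 ∪ S3 ∪ S4 = {R1, R2, R3, R4, R5, R6, R7, R8}); total cost 14 + 2 + 9 + 11 = 36.
No covering selection has total cost below 36.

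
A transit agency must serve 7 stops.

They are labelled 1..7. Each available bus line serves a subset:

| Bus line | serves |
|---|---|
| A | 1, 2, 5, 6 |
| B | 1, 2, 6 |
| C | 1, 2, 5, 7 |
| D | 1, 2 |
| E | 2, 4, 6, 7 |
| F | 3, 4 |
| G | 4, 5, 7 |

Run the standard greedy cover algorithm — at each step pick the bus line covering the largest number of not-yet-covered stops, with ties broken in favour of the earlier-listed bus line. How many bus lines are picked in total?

Greedy: pick A (covers 4 new) → pick E (covers 2 new) → pick F (covers 1 new). Total picks: 3.

3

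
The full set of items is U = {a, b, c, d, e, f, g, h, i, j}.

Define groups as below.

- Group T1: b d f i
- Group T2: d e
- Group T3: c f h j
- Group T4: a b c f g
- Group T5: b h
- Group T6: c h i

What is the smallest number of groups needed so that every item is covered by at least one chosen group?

4

T2, T3, T4, and T6 cover everything between them: the union {a, b, c, d, e, f, g, h, i, j} is all of U.
Only T4 contains a, so T4 is forced; the remaining 5 items need at least 3 more groups (each remaining group adds at most 2) — so at least 4 groups are needed, and 4 is optimal.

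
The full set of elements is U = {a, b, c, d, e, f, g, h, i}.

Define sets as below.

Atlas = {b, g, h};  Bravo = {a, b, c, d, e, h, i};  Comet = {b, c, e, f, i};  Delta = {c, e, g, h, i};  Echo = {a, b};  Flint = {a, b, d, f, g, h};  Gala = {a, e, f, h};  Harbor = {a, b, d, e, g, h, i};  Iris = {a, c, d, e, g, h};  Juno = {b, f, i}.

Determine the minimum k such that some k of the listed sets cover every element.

2

Delta and Flint cover everything between them: the union {a, b, c, d, e, f, g, h, i} is all of U.
No single set has all 9 elements (the largest, Bravo, has 7), so 2 is optimal.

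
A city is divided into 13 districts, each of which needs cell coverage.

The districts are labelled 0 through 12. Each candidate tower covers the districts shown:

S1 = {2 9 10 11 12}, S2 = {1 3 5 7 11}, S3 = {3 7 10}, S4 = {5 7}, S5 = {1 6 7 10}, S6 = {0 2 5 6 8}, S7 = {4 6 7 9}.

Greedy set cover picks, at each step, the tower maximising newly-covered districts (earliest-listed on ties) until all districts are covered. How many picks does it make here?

Greedy: pick S1 (covers 5 new) → pick S2 (covers 4 new) → pick S6 (covers 3 new) → pick S7 (covers 1 new). Total picks: 4.

4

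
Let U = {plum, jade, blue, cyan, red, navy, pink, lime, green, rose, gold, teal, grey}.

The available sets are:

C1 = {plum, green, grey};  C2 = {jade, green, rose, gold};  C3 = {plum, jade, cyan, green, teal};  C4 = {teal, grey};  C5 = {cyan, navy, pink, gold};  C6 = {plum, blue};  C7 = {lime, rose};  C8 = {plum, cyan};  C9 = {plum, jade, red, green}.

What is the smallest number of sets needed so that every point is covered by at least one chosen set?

Take {C4, C5, C6, C7, C9}. Their union is {plum, jade, blue, cyan, red, navy, pink, lime, green, rose, gold, teal, grey}, which is all 13 points.
No 4 of the 9 sets cover everything (all 126 combinations miss at least one point), so 5 is optimal.

5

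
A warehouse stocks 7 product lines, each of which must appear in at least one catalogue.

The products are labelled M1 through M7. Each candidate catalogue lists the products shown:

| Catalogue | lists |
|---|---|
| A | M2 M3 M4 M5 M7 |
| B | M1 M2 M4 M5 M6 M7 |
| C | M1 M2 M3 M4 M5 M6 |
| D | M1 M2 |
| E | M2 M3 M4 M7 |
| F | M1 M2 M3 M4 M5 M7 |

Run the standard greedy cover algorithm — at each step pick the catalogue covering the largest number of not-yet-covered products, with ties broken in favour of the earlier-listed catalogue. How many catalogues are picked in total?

Greedy: pick B (covers 6 new) → pick A (covers 1 new). Total picks: 2.

2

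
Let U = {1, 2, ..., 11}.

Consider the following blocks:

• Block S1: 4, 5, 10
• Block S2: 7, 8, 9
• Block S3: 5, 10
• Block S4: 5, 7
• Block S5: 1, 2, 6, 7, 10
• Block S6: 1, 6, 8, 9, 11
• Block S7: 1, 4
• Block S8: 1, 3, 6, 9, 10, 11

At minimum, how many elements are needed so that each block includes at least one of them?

H = {1, 5, 7} meets every block (each contains at least one member of H), and |H| = 3.
The blocks S2, S3, S7 are pairwise disjoint, so any hitting set needs a separate element for each — at least 3. Hence 3 is optimal.

3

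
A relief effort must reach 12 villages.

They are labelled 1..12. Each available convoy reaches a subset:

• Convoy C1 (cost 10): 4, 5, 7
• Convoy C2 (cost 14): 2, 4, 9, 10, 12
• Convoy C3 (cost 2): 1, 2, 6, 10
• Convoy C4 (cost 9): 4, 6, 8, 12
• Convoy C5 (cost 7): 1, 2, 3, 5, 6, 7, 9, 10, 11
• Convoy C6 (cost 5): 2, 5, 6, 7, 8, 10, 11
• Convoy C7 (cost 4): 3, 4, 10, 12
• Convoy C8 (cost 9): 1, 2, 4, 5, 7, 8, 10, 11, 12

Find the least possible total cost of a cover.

C5, C6, C7 together cover every village (C5 ∪ C6 ∪ C7 = {1, 2, 3, 4, 5, 6, 7, 8, 9, 10, 11, 12}); total cost 7 + 5 + 4 = 16.
The greedy pick C3, C6, C7, C5 costs 18; no covering selection beats 16.

16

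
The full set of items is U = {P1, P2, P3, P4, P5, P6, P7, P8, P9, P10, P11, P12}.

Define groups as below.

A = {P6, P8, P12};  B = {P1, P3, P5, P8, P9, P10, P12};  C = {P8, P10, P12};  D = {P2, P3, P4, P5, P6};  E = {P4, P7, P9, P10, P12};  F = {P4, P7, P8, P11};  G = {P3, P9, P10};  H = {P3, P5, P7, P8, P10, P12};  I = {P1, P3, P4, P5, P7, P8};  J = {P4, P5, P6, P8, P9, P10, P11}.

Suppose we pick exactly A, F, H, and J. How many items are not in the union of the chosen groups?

Union of A, F, H, J = {P3, P4, P5, P6, P7, P8, P9, P10, P11, P12}.
Not covered: P1, P2 — 2 items.

2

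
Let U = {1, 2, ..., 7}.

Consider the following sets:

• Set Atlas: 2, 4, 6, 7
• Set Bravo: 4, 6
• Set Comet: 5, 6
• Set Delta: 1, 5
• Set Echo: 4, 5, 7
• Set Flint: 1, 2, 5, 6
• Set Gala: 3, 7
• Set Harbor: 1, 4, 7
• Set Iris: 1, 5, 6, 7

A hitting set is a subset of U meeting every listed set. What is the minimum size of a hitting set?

3

Take H = {5, 6, 7}. Each listed set contains at least one of these, so H is a hitting set of size 3.
The sets Bravo, Delta, Gala are pairwise disjoint, so any hitting set needs a separate element for each — at least 3. Hence 3 is optimal.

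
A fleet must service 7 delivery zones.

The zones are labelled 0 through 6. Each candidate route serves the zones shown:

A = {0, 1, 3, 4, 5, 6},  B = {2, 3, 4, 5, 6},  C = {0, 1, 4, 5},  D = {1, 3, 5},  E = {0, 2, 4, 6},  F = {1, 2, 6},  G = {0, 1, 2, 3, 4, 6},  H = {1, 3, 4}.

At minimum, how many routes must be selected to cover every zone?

2

Take {A, F}. Their union is {0, 1, 2, 3, 4, 5, 6}, which is all 7 zones.
No single route has all 7 zones (the largest, A, has 6), so 2 is optimal.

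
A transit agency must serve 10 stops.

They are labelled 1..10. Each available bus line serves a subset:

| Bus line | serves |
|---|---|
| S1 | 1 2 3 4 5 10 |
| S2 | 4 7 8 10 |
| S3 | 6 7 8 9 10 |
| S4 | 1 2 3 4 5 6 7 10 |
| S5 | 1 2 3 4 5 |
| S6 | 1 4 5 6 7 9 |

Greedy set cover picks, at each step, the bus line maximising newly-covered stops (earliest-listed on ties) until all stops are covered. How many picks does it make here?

Greedy: pick S4 (covers 8 new) → pick S3 (covers 2 new). Total picks: 2.

2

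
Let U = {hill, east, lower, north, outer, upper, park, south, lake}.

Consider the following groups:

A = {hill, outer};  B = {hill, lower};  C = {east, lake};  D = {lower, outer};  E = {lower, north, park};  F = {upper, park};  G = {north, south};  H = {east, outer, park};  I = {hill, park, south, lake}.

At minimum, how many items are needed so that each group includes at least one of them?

5

Take T = {hill, east, lower, north, upper}. Each listed group contains at least one of these, so T is a hitting set of size 5.
No choice of 4 items meets every group, so 5 is the minimum.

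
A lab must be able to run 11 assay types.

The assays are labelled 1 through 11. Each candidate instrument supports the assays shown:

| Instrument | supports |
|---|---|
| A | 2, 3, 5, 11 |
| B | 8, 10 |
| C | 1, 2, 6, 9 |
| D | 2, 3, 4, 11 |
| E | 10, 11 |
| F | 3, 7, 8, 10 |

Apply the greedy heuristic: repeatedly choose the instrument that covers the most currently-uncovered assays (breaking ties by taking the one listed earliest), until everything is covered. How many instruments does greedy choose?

4

Greedy: pick A (covers 4 new) → pick C (covers 3 new) → pick F (covers 3 new) → pick D (covers 1 new). Total picks: 4.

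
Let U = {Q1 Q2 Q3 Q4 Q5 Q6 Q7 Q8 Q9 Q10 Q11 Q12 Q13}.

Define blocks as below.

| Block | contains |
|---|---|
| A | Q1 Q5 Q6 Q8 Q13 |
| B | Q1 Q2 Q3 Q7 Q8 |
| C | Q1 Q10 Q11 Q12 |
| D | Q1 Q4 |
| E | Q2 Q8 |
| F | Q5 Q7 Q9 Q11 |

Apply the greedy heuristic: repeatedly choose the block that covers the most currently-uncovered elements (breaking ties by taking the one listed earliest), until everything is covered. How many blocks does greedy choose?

5

Greedy: pick A (covers 5 new) → pick B (covers 3 new) → pick C (covers 3 new) → pick D (covers 1 new) → pick F (covers 1 new). Total picks: 5.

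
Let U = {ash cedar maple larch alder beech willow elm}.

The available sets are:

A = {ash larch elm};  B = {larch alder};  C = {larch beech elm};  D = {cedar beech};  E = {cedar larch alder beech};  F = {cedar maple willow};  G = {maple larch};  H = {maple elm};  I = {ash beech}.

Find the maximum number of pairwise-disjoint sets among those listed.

3

B, H, I are pairwise disjoint (B={larch,alder}; H={maple,elm}; I={ash,beech}).
Every remaining set overlaps one of these, and no 4 of the listed sets are pairwise disjoint, so 3 is the maximum.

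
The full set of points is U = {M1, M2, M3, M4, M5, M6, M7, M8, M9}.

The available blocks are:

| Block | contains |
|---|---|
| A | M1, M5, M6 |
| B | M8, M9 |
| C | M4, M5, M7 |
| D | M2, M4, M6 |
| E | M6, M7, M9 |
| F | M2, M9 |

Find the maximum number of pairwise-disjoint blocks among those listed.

B, C are pairwise disjoint (B={M8,M9}; C={M4,M5,M7}).
Every remaining block overlaps one of these, and no 3 of the listed blocks are pairwise disjoint, so 2 is the maximum.

2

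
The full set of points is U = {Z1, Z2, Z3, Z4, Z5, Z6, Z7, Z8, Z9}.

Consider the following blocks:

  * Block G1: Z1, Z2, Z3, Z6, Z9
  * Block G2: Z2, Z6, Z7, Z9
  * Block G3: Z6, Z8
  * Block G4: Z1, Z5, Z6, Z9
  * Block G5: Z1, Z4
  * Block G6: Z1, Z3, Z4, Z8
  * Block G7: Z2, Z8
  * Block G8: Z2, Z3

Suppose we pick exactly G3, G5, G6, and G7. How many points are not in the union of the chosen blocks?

3

Union of G3, G5, G6, G7 = {Z1, Z2, Z3, Z4, Z6, Z8}.
Not covered: Z5, Z7, Z9 — 3 points.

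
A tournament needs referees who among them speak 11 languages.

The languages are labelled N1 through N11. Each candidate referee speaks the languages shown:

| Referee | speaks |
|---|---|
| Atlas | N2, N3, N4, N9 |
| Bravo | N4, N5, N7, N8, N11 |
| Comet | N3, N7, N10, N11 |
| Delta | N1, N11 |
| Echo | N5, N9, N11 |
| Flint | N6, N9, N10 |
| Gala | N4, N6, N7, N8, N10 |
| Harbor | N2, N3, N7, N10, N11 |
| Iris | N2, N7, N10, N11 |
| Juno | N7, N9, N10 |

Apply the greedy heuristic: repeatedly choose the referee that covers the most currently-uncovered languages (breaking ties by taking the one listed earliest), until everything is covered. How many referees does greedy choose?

4

Greedy: pick Bravo (covers 5 new) → pick Atlas (covers 3 new) → pick Flint (covers 2 new) → pick Delta (covers 1 new). Total picks: 4.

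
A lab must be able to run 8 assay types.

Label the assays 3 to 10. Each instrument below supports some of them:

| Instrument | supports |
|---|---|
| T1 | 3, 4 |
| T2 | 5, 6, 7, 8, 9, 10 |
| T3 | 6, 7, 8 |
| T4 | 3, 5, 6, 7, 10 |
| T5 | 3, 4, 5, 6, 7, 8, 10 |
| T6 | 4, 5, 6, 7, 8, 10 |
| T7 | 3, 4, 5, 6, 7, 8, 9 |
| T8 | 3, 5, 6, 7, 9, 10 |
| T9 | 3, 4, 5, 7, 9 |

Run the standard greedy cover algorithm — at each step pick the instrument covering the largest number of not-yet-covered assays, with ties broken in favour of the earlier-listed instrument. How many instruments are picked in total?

Greedy: pick T5 (covers 7 new) → pick T2 (covers 1 new). Total picks: 2.

2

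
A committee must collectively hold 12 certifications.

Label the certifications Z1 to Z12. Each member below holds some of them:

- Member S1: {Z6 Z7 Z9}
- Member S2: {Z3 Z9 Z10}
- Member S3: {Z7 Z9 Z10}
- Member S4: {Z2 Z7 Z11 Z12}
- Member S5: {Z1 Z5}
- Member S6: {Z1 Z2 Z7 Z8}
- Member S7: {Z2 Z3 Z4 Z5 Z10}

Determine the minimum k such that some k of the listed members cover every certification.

Take {S1, S4, S6, S7}. Their union is {Z1, Z2, Z3, Z4, Z5, Z6, Z7, Z8, Z9, Z10, Z11, Z12}, which is all 12 certifications.
Only S7 contains Z4, so S7 is forced; the remaining 7 certifications need at least 3 more members (each remaining member adds at most 3) — so at least 4 members are needed, and 4 is optimal.

4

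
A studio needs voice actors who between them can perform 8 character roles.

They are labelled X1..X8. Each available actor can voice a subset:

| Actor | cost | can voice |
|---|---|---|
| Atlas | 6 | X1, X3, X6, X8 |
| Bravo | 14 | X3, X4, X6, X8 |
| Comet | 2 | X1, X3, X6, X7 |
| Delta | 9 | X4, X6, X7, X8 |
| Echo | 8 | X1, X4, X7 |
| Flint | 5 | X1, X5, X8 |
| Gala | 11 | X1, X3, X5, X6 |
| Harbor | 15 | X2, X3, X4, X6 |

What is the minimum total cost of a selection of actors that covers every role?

Comet, Flint, Harbor together cover every role (Comet ∪ Flint ∪ Harbor = {X1, X2, X3, X4, X5, X6, X7, X8}); total cost 2 + 5 + 15 = 22.
No covering selection has total cost below 22.

22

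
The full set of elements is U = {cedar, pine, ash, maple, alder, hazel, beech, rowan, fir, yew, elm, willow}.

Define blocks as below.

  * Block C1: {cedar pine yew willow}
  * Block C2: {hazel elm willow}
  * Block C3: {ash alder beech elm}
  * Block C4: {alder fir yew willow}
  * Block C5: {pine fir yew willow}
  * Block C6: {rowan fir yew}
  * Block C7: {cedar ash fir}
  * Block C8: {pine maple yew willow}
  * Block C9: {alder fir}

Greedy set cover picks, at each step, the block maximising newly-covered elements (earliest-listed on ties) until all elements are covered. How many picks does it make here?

5

Greedy: pick C1 (covers 4 new) → pick C3 (covers 4 new) → pick C6 (covers 2 new) → pick C2 (covers 1 new) → pick C8 (covers 1 new). Total picks: 5.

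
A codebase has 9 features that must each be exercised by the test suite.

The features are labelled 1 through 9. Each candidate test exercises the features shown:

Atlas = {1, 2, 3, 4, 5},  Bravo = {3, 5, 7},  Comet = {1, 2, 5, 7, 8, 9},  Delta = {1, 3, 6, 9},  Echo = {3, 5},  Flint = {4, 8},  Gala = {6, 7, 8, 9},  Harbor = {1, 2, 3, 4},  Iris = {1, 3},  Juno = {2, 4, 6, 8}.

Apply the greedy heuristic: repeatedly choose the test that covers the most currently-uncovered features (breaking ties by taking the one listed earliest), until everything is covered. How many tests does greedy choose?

Greedy: pick Comet (covers 6 new) → pick Atlas (covers 2 new) → pick Delta (covers 1 new). Total picks: 3.
(The true minimum cover uses only 2 tests, so greedy is not optimal here.)

3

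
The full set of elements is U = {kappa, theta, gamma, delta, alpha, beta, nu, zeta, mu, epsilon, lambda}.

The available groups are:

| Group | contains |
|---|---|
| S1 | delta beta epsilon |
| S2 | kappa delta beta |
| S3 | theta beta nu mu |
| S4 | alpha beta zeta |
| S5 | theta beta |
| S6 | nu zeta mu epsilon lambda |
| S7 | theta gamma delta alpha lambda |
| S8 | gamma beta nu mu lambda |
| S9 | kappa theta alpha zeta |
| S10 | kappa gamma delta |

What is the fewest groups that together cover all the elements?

S2, S6, and S7 cover everything between them: the union {kappa, theta, gamma, delta, alpha, beta, nu, zeta, mu, epsilon, lambda} is all of U.
Each group has at most 5 elements, and 2·5 = 10 < 11 — so at least 3 groups are needed, and 3 is optimal.

3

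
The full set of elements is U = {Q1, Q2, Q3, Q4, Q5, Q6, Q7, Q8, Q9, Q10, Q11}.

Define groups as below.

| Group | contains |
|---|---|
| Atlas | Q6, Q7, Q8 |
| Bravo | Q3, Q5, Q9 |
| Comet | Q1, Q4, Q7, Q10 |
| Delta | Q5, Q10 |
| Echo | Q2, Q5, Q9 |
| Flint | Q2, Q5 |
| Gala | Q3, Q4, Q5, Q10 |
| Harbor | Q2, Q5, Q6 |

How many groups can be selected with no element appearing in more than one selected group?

Atlas, Delta are pairwise disjoint (Atlas={Q6,Q7,Q8}; Delta={Q5,Q10}).
Every remaining group overlaps one of these, and no 3 of the listed groups are pairwise disjoint, so 2 is the maximum.

2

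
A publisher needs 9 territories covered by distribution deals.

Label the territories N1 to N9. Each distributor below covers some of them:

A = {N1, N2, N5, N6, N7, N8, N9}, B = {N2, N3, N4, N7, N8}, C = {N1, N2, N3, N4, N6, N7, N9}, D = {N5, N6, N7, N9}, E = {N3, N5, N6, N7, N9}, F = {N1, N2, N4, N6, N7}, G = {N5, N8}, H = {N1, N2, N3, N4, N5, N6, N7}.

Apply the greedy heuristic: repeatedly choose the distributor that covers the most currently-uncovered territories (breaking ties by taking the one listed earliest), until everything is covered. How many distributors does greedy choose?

Greedy: pick A (covers 7 new) → pick B (covers 2 new). Total picks: 2.

2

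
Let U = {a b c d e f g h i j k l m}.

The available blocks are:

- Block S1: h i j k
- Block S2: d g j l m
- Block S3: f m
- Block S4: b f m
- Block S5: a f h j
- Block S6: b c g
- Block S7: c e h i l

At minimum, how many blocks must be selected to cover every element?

Take {S1, S2, S4, S5, S7}. Their union is {a, b, c, d, e, f, g, h, i, j, k, l, m}, which is all 13 elements.
No 4 of the 7 blocks cover everything (all 35 combinations miss at least one element), so 5 is optimal.

5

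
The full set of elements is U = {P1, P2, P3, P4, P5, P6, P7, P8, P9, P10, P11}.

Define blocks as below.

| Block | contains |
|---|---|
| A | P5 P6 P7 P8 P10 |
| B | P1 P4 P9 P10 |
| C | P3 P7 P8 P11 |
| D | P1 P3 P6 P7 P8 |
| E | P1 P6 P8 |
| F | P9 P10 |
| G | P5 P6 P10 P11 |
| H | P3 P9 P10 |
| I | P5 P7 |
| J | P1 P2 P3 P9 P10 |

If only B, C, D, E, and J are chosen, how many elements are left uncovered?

Union of B, C, D, E, J = {P1, P2, P3, P4, P6, P7, P8, P9, P10, P11}.
Not covered: P5 — 1 element.

1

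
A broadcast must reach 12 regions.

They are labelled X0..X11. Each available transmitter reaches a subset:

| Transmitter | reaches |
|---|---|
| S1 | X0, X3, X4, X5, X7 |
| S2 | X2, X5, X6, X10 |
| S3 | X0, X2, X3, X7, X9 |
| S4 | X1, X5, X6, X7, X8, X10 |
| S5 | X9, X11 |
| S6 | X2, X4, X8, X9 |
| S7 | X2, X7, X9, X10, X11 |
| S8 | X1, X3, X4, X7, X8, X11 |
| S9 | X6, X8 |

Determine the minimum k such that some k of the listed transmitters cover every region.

3

Take {S2, S3, S8}. Their union is {X0, X1, X2, X3, X4, X5, X6, X7, X8, X9, X10, X11}, which is all 12 regions.
No 2 of the 9 transmitters cover everything (all 36 combinations miss at least one region), so 3 is optimal.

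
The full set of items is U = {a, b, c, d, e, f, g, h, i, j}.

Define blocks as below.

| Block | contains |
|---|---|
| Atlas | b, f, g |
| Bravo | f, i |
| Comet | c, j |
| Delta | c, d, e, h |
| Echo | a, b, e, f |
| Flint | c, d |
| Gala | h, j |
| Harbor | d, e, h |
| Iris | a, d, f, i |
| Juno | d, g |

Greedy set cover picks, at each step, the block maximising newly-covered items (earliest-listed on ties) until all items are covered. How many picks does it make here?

4

Greedy: pick Delta (covers 4 new) → pick Atlas (covers 3 new) → pick Iris (covers 2 new) → pick Comet (covers 1 new). Total picks: 4.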